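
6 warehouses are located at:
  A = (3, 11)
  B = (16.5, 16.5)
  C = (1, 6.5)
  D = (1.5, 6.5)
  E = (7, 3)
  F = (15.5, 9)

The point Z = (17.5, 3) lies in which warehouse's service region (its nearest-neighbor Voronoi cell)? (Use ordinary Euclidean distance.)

F

Compare squared distances (the ordering matches that of the actual distances):
|ZA|² = (17.5−3)² + (3−11)² = 210.25 + 64 = 274.25
|ZB|² = (17.5−16.5)² + (3−16.5)² = 1 + 182.25 = 183.25
|ZC|² = (17.5−1)² + (3−6.5)² = 272.25 + 12.25 = 284.5
|ZD|² = (17.5−1.5)² + (3−6.5)² = 256 + 12.25 = 268.25
|ZE|² = (17.5−7)² + (3−3)² = 110.25 + 0 = 110.25
|ZF|² = (17.5−15.5)² + (3−9)² = 4 + 36 = 40
Minimum is at F.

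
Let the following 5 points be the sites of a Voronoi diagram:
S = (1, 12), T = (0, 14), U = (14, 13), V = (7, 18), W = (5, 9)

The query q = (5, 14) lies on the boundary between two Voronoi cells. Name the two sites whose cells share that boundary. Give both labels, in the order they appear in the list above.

S and V

Squared distances from q to each site:
|qS|² = (5−1)² + (14−12)² = 16 + 4 = 20
|qT|² = (5−0)² + (14−14)² = 25 + 0 = 25
|qU|² = (5−14)² + (14−13)² = 81 + 1 = 82
|qV|² = (5−7)² + (14−18)² = 4 + 16 = 20
|qW|² = (5−5)² + (14−9)² = 0 + 25 = 25
q is equidistant from S and V (both at squared distance 20), and every other site is strictly farther — so q lies on the S–V Voronoi edge.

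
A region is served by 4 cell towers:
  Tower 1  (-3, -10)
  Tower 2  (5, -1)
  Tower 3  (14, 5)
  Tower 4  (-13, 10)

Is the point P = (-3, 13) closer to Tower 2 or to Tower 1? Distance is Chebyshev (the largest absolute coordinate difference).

Tower 2

d(P, Tower 2) = max(8, 14) = 14
d(P, Tower 1) = max(0, 23) = 23
14 < 23, so Tower 2 is closer.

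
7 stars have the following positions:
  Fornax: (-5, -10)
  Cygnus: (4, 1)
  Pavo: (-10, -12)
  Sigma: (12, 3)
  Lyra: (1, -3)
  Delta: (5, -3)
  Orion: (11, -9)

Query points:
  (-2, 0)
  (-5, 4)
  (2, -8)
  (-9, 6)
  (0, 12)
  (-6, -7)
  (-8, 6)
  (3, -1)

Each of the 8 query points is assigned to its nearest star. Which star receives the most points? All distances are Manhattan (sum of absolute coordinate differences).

Cygnus

(-2, 0) — d to each: Fornax:13, Cygnus:7, Pavo:20, Sigma:17, Lyra:6, Delta:10, Orion:22 → nearest is Lyra
(-5, 4) — d to each: Fornax:14, Cygnus:12, Pavo:21, Sigma:18, Lyra:13, Delta:17, Orion:29 → nearest is Cygnus
(2, -8) — d to each: Fornax:9, Cygnus:11, Pavo:16, Sigma:21, Lyra:6, Delta:8, Orion:10 → nearest is Lyra
(-9, 6) — d to each: Fornax:20, Cygnus:18, Pavo:19, Sigma:24, Lyra:19, Delta:23, Orion:35 → nearest is Cygnus
(0, 12) — d to each: Fornax:27, Cygnus:15, Pavo:34, Sigma:21, Lyra:16, Delta:20, Orion:32 → nearest is Cygnus
(-6, -7) — d to each: Fornax:4, Cygnus:18, Pavo:9, Sigma:28, Lyra:11, Delta:15, Orion:19 → nearest is Fornax
(-8, 6) — d to each: Fornax:19, Cygnus:17, Pavo:20, Sigma:23, Lyra:18, Delta:22, Orion:34 → nearest is Cygnus
(3, -1) — d to each: Fornax:17, Cygnus:3, Pavo:24, Sigma:13, Lyra:4, Delta:4, Orion:16 → nearest is Cygnus
Tally — Fornax:1, Cygnus:5, Lyra:2. Cygnus captures the most (5).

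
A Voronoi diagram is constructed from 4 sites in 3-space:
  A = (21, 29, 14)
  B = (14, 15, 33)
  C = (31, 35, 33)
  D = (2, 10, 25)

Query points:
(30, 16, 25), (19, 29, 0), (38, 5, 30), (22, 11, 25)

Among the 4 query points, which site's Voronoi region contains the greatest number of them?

B

(30, 16, 25) — d² to each: A:371, B:321, C:426, D:820 → nearest is B
(19, 29, 0) — d² to each: A:200, B:1310, C:1269, D:1275 → nearest is A
(38, 5, 30) — d² to each: A:1121, B:685, C:958, D:1346 → nearest is B
(22, 11, 25) — d² to each: A:446, B:144, C:721, D:401 → nearest is B
Tally — A:1, B:3. B captures the most (3).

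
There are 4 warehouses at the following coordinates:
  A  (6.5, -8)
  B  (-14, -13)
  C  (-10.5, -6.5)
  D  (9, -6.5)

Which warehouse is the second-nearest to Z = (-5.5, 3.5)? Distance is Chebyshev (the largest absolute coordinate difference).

d(Z,A) = max(12, 11.5) = 12
d(Z,B) = max(8.5, 16.5) = 16.5
d(Z,C) = max(5, 10) = 10
d(Z,D) = max(14.5, 10) = 14.5
Sorted ascending: C, A, D, … — the second-nearest is A.

A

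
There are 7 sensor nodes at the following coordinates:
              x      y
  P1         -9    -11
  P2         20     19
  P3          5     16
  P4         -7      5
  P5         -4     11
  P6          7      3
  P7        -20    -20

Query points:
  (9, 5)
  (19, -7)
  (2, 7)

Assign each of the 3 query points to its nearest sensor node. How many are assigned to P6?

3

(9, 5) — d² to each: P1:580, P2:317, P3:137, P4:256, P5:205, P6:8, P7:1466 → nearest is P6
(19, -7) — d² to each: P1:800, P2:677, P3:725, P4:820, P5:853, P6:244, P7:1690 → nearest is P6
(2, 7) — d² to each: P1:445, P2:468, P3:90, P4:85, P5:52, P6:41, P7:1213 → nearest is P6
3 of the 3 points have P6 as nearest.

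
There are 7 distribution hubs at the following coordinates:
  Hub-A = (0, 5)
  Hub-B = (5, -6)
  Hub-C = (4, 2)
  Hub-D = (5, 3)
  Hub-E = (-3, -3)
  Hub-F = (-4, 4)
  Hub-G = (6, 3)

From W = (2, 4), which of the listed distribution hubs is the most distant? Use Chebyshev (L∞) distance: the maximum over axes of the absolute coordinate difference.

d(W, Hub-A) = max(2, 1) = 2
d(W, Hub-B) = max(3, 10) = 10
d(W, Hub-C) = max(2, 2) = 2
d(W, Hub-D) = max(3, 1) = 3
d(W, Hub-E) = max(5, 7) = 7
d(W, Hub-F) = max(6, 0) = 6
d(W, Hub-G) = max(4, 1) = 4
The largest is to Hub-B.

Hub-B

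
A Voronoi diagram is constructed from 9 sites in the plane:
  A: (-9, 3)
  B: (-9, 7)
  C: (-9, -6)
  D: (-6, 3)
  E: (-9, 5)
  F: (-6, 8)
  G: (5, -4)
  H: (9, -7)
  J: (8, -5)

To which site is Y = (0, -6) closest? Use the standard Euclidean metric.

G

Squared Euclidean distances:
|YA|² = 81 + 81 = 162
|YB|² = 81 + 169 = 250
|YC|² = 81 + 0 = 81
|YD|² = 36 + 81 = 117
|YE|² = 81 + 121 = 202
|YF|² = 36 + 196 = 232
|YG|² = 25 + 4 = 29
|YH|² = 81 + 1 = 82
|YJ|² = 64 + 1 = 65
Minimum is at G.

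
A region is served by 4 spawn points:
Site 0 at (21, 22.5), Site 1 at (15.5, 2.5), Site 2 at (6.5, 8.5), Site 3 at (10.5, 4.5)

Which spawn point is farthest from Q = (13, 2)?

Since √ is increasing, it suffices to compare squared distances:
d²(Q, Site 0) = (13−21)² + (2−22.5)² = 64 + 420.25 = 484.25
d²(Q, Site 1) = (13−15.5)² + (2−2.5)² = 6.25 + 0.25 = 6.5
d²(Q, Site 2) = (13−6.5)² + (2−8.5)² = 42.25 + 42.25 = 84.5
d²(Q, Site 3) = (13−10.5)² + (2−4.5)² = 6.25 + 6.25 = 12.5
The largest is to Site 0.

Site 0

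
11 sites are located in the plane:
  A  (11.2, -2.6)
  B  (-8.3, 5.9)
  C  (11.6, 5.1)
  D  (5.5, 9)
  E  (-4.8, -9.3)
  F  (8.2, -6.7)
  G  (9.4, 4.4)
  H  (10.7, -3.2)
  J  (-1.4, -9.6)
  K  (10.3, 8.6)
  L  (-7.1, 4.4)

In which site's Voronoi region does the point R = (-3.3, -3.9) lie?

E

Compare squared distances (the ordering matches that of the actual distances):
|RA|² = (-3.3−11.2)² + (-3.9−(-2.6))² = 210.25 + 1.69 = 211.94
|RB|² = (-3.3−(-8.3))² + (-3.9−5.9)² = 25 + 96.04 = 121.04
|RC|² = (-3.3−11.6)² + (-3.9−5.1)² = 222.01 + 81 = 303.01
|RD|² = (-3.3−5.5)² + (-3.9−9)² = 77.44 + 166.41 = 243.85
|RE|² = (-3.3−(-4.8))² + (-3.9−(-9.3))² = 2.25 + 29.16 = 31.41
|RF|² = (-3.3−8.2)² + (-3.9−(-6.7))² = 132.25 + 7.84 = 140.09
|RG|² = (-3.3−9.4)² + (-3.9−4.4)² = 161.29 + 68.89 = 230.18
|RH|² = (-3.3−10.7)² + (-3.9−(-3.2))² = 196 + 0.49 = 196.49
|RJ|² = (-3.3−(-1.4))² + (-3.9−(-9.6))² = 3.61 + 32.49 = 36.1
|RK|² = (-3.3−10.3)² + (-3.9−8.6)² = 184.96 + 156.25 = 341.21
|RL|² = (-3.3−(-7.1))² + (-3.9−4.4)² = 14.44 + 68.89 = 83.33
E is nearest.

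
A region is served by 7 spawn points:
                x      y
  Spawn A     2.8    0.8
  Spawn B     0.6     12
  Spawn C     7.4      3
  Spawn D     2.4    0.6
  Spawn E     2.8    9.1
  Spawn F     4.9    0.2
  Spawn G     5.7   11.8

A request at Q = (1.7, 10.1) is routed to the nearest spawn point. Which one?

Squared Euclidean distances:
d²(Q, Spawn A) = (1.7−2.8)² + (10.1−0.8)² = 1.21 + 86.49 = 87.7
d²(Q, Spawn B) = (1.7−0.6)² + (10.1−12)² = 1.21 + 3.61 = 4.82
d²(Q, Spawn C) = (1.7−7.4)² + (10.1−3)² = 32.49 + 50.41 = 82.9
d²(Q, Spawn D) = (1.7−2.4)² + (10.1−0.6)² = 0.49 + 90.25 = 90.74
d²(Q, Spawn E) = (1.7−2.8)² + (10.1−9.1)² = 1.21 + 1 = 2.21
d²(Q, Spawn F) = (1.7−4.9)² + (10.1−0.2)² = 10.24 + 98.01 = 108.25
d²(Q, Spawn G) = (1.7−5.7)² + (10.1−11.8)² = 16 + 2.89 = 18.89
The smallest is to Spawn E, so Q lies in the Voronoi region of Spawn E.

Spawn E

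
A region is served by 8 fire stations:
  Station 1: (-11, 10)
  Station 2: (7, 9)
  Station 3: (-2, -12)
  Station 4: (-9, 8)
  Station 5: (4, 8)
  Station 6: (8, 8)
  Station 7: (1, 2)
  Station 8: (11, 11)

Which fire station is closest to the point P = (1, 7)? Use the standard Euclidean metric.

Station 5

Since √ is increasing, it suffices to compare squared distances:
d²(P, Station 1) = 144 + 9 = 153
d²(P, Station 2) = 36 + 4 = 40
d²(P, Station 3) = 9 + 361 = 370
d²(P, Station 4) = 100 + 1 = 101
d²(P, Station 5) = 9 + 1 = 10
d²(P, Station 6) = 49 + 1 = 50
d²(P, Station 7) = 0 + 25 = 25
d²(P, Station 8) = 100 + 16 = 116
Minimum is at Station 5.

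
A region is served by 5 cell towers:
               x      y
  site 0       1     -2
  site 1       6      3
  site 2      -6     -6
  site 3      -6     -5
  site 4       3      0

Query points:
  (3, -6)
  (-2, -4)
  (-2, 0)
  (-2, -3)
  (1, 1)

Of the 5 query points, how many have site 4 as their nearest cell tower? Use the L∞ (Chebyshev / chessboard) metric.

1

(3, -6) — d to each: site 0:4, site 1:9, site 2:9, site 3:9, site 4:6 → nearest is site 0
(-2, -4) — d to each: site 0:3, site 1:8, site 2:4, site 3:4, site 4:5 → nearest is site 0
(-2, 0) — d to each: site 0:3, site 1:8, site 2:6, site 3:5, site 4:5 → nearest is site 0
(-2, -3) — d to each: site 0:3, site 1:8, site 2:4, site 3:4, site 4:5 → nearest is site 0
(1, 1) — d to each: site 0:3, site 1:5, site 2:7, site 3:7, site 4:2 → nearest is site 4
1 of the 5 points has site 4 as nearest.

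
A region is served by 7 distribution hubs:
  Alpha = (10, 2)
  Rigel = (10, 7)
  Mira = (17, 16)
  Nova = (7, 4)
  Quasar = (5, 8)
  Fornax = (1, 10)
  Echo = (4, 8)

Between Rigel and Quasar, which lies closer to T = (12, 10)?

Compare squared distances:
d²(T, Rigel) = (12−10)² + (10−7)² = 4 + 9 = 13
d²(T, Quasar) = (12−5)² + (10−8)² = 49 + 4 = 53
13 < 53, so Rigel is closer.

Rigel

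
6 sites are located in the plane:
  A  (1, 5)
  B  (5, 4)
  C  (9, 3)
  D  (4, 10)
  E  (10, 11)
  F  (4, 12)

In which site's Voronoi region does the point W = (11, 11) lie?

Compare squared distances (the ordering matches that of the actual distances):
|WA|² = (11−1)² + (11−5)² = 100 + 36 = 136
|WB|² = (11−5)² + (11−4)² = 36 + 49 = 85
|WC|² = (11−9)² + (11−3)² = 4 + 64 = 68
|WD|² = (11−4)² + (11−10)² = 49 + 1 = 50
|WE|² = (11−10)² + (11−11)² = 1 + 0 = 1
|WF|² = (11−4)² + (11−12)² = 49 + 1 = 50
Minimum is at E.

E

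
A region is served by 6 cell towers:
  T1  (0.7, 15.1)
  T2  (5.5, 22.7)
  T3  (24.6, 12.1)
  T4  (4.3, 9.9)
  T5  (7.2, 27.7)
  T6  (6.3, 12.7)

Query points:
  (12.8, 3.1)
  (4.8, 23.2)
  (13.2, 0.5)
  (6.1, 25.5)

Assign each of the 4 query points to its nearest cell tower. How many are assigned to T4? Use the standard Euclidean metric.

(12.8, 3.1) — d² to each: T1:290.41, T2:437.45, T3:220.24, T4:118.49, T5:636.52, T6:134.41 → nearest is T4
(4.8, 23.2) — d² to each: T1:82.42, T2:0.74, T3:515.25, T4:177.14, T5:26.01, T6:112.5 → nearest is T2
(13.2, 0.5) — d² to each: T1:369.41, T2:552.13, T3:264.52, T4:167.57, T5:775.84, T6:196.45 → nearest is T4
(6.1, 25.5) — d² to each: T1:137.32, T2:8.2, T3:521.81, T4:246.6, T5:6.05, T6:163.88 → nearest is T5
2 of the 4 points have T4 as nearest.

2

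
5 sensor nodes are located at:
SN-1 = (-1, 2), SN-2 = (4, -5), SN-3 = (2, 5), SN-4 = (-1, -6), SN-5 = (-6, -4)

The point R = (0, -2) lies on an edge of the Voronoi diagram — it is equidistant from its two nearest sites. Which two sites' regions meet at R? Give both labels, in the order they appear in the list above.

Squared distances from R to each site:
d²(R, SN-1) = (0−(-1))² + (-2−2)² = 1 + 16 = 17
d²(R, SN-2) = (0−4)² + (-2−(-5))² = 16 + 9 = 25
d²(R, SN-3) = (0−2)² + (-2−5)² = 4 + 49 = 53
d²(R, SN-4) = (0−(-1))² + (-2−(-6))² = 1 + 16 = 17
d²(R, SN-5) = (0−(-6))² + (-2−(-4))² = 36 + 4 = 40
R is equidistant from SN-1 and SN-4 (both at squared distance 17), and every other site is strictly farther — so R lies on the SN-1–SN-4 Voronoi edge.

SN-1 and SN-4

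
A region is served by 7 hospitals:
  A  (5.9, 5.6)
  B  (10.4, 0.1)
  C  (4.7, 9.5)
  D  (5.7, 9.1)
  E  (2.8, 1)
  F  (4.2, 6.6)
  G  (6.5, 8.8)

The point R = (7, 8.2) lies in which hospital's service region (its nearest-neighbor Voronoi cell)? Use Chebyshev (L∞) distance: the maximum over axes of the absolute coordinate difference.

G

d(R,A) = max(1.1, 2.6) = 2.6
d(R,B) = max(3.4, 8.1) = 8.1
d(R,C) = max(2.3, 1.3) = 2.3
d(R,D) = max(1.3, 0.9) = 1.3
d(R,E) = max(4.2, 7.2) = 7.2
d(R,F) = max(2.8, 1.6) = 2.8
d(R,G) = max(0.5, 0.6) = 0.6
The smallest is to G, so R lies in the Voronoi region of G.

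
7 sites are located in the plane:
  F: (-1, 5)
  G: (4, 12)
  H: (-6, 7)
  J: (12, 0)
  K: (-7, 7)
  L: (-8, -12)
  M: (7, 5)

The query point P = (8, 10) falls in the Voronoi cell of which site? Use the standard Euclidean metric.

Squared Euclidean distances:
|PF|² = (8−(-1))² + (10−5)² = 81 + 25 = 106
|PG|² = (8−4)² + (10−12)² = 16 + 4 = 20
|PH|² = (8−(-6))² + (10−7)² = 196 + 9 = 205
|PJ|² = (8−12)² + (10−0)² = 16 + 100 = 116
|PK|² = (8−(-7))² + (10−7)² = 225 + 9 = 234
|PL|² = (8−(-8))² + (10−(-12))² = 256 + 484 = 740
|PM|² = (8−7)² + (10−5)² = 1 + 25 = 26
G is nearest.

G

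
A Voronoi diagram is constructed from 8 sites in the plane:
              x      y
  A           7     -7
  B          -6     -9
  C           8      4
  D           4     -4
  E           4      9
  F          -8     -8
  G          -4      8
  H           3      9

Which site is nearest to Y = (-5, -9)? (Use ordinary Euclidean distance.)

B

Since √ is increasing, it suffices to compare squared distances:
|YA|² = 144 + 4 = 148
|YB|² = 1 + 0 = 1
|YC|² = 169 + 169 = 338
|YD|² = 81 + 25 = 106
|YE|² = 81 + 324 = 405
|YF|² = 9 + 1 = 10
|YG|² = 1 + 289 = 290
|YH|² = 64 + 324 = 388
The smallest is to B, so Y lies in the Voronoi region of B.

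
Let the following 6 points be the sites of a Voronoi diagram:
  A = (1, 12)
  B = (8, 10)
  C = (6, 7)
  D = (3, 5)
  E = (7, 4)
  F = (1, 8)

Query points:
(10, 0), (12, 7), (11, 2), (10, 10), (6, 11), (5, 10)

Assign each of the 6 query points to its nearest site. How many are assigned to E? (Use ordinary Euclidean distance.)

2

(10, 0) — d² to each: A:225, B:104, C:65, D:74, E:25, F:145 → nearest is E
(12, 7) — d² to each: A:146, B:25, C:36, D:85, E:34, F:122 → nearest is B
(11, 2) — d² to each: A:200, B:73, C:50, D:73, E:20, F:136 → nearest is E
(10, 10) — d² to each: A:85, B:4, C:25, D:74, E:45, F:85 → nearest is B
(6, 11) — d² to each: A:26, B:5, C:16, D:45, E:50, F:34 → nearest is B
(5, 10) — d² to each: A:20, B:9, C:10, D:29, E:40, F:20 → nearest is B
2 of the 6 points have E as nearest.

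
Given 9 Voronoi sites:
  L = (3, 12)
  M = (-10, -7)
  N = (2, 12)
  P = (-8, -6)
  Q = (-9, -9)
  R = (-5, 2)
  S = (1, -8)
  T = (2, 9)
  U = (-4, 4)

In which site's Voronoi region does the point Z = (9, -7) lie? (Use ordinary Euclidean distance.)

S

Squared Euclidean distances:
|ZL|² = 36 + 361 = 397
|ZM|² = 361 + 0 = 361
|ZN|² = 49 + 361 = 410
|ZP|² = 289 + 1 = 290
|ZQ|² = 324 + 4 = 328
|ZR|² = 196 + 81 = 277
|ZS|² = 64 + 1 = 65
|ZT|² = 49 + 256 = 305
|ZU|² = 169 + 121 = 290
S is nearest.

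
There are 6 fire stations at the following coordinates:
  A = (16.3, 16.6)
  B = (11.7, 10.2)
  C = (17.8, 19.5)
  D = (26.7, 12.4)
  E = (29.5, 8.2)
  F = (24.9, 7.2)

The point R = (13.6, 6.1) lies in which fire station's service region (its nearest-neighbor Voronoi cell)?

Compare squared distances (the ordering matches that of the actual distances):
|RA|² = (13.6−16.3)² + (6.1−16.6)² = 7.29 + 110.25 = 117.54
|RB|² = (13.6−11.7)² + (6.1−10.2)² = 3.61 + 16.81 = 20.42
|RC|² = (13.6−17.8)² + (6.1−19.5)² = 17.64 + 179.56 = 197.2
|RD|² = (13.6−26.7)² + (6.1−12.4)² = 171.61 + 39.69 = 211.3
|RE|² = (13.6−29.5)² + (6.1−8.2)² = 252.81 + 4.41 = 257.22
|RF|² = (13.6−24.9)² + (6.1−7.2)² = 127.69 + 1.21 = 128.9
Minimum is at B.

B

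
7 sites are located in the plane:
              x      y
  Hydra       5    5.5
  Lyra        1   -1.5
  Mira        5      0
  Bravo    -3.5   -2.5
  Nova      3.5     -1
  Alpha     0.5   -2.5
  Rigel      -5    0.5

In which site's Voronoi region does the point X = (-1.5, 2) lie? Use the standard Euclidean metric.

Rigel

Compare squared distances (the ordering matches that of the actual distances):
d²(X, Hydra) = (-1.5−5)² + (2−5.5)² = 42.25 + 12.25 = 54.5
d²(X, Lyra) = (-1.5−1)² + (2−(-1.5))² = 6.25 + 12.25 = 18.5
d²(X, Mira) = (-1.5−5)² + (2−0)² = 42.25 + 4 = 46.25
d²(X, Bravo) = (-1.5−(-3.5))² + (2−(-2.5))² = 4 + 20.25 = 24.25
d²(X, Nova) = (-1.5−3.5)² + (2−(-1))² = 25 + 9 = 34
d²(X, Alpha) = (-1.5−0.5)² + (2−(-2.5))² = 4 + 20.25 = 24.25
d²(X, Rigel) = (-1.5−(-5))² + (2−0.5)² = 12.25 + 2.25 = 14.5
Rigel is nearest.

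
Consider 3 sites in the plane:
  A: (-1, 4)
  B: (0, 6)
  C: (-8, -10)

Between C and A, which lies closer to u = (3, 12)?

Compare squared distances:
|uC|² = (3−(-8))² + (12−(-10))² = 121 + 484 = 605
|uA|² = (3−(-1))² + (12−4)² = 16 + 64 = 80
605 > 80, so A is closer.

A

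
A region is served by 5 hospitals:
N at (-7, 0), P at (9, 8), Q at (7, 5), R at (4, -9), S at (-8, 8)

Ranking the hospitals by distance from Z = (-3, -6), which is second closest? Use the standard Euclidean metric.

R

Compare squared distances (the ordering matches that of the actual distances):
|ZN|² = (-3−(-7))² + (-6−0)² = 16 + 36 = 52
|ZP|² = (-3−9)² + (-6−8)² = 144 + 196 = 340
|ZQ|² = (-3−7)² + (-6−5)² = 100 + 121 = 221
|ZR|² = (-3−4)² + (-6−(-9))² = 49 + 9 = 58
|ZS|² = (-3−(-8))² + (-6−8)² = 25 + 196 = 221
Sorted ascending: N, R, Q, … — the second-nearest is R.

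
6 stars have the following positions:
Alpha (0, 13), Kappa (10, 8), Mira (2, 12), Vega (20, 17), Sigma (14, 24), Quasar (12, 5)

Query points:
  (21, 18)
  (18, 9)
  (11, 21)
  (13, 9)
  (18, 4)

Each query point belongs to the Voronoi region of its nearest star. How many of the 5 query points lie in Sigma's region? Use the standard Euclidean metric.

(21, 18) — d² to each: Alpha:466, Kappa:221, Mira:397, Vega:2, Sigma:85, Quasar:250 → nearest is Vega
(18, 9) — d² to each: Alpha:340, Kappa:65, Mira:265, Vega:68, Sigma:241, Quasar:52 → nearest is Quasar
(11, 21) — d² to each: Alpha:185, Kappa:170, Mira:162, Vega:97, Sigma:18, Quasar:257 → nearest is Sigma
(13, 9) — d² to each: Alpha:185, Kappa:10, Mira:130, Vega:113, Sigma:226, Quasar:17 → nearest is Kappa
(18, 4) — d² to each: Alpha:405, Kappa:80, Mira:320, Vega:173, Sigma:416, Quasar:37 → nearest is Quasar
1 of the 5 points has Sigma as nearest.

1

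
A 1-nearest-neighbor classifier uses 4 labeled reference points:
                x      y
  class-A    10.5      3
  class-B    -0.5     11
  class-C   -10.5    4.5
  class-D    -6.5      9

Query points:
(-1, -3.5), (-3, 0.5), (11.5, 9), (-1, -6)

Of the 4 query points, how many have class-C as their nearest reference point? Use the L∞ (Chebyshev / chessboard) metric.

3

(-1, -3.5) — d to each: class-A:11.5, class-B:14.5, class-C:9.5, class-D:12.5 → nearest is class-C
(-3, 0.5) — d to each: class-A:13.5, class-B:10.5, class-C:7.5, class-D:8.5 → nearest is class-C
(11.5, 9) — d to each: class-A:6, class-B:12, class-C:22, class-D:18 → nearest is class-A
(-1, -6) — d to each: class-A:11.5, class-B:17, class-C:10.5, class-D:15 → nearest is class-C
3 of the 4 points have class-C as nearest.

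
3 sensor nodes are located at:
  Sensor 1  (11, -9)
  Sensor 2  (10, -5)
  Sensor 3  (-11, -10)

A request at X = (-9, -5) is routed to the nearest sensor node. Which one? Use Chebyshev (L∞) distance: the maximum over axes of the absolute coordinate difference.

Sensor 3

d(X, Sensor 1) = max(20, 4) = 20
d(X, Sensor 2) = max(19, 0) = 19
d(X, Sensor 3) = max(2, 5) = 5
The smallest is to Sensor 3, so X lies in the Voronoi region of Sensor 3.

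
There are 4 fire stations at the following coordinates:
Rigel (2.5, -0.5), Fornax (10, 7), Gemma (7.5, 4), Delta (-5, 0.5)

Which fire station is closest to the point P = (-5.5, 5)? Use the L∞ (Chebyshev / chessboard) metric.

Delta

d(P, Rigel) = max(8, 5.5) = 8
d(P, Fornax) = max(15.5, 2) = 15.5
d(P, Gemma) = max(13, 1) = 13
d(P, Delta) = max(0.5, 4.5) = 4.5
Delta is nearest.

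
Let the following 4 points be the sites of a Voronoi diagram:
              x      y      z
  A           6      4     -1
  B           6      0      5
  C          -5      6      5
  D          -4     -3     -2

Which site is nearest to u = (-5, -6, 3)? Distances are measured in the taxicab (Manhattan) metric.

D

d(u,A) = 11 + 10 + 4 = 25
d(u,B) = 11 + 6 + 2 = 19
d(u,C) = 0 + 12 + 2 = 14
d(u,D) = 1 + 3 + 5 = 9
Minimum is at D.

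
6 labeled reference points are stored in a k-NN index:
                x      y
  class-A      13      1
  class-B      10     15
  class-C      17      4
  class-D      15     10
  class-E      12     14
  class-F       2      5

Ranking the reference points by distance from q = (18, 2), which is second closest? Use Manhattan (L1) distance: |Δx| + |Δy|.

d(q, class-A) = |18−13| + |2−1| = 5 + 1 = 6
d(q, class-B) = |18−10| + |2−15| = 8 + 13 = 21
d(q, class-C) = |18−17| + |2−4| = 1 + 2 = 3
d(q, class-D) = |18−15| + |2−10| = 3 + 8 = 11
d(q, class-E) = |18−12| + |2−14| = 6 + 12 = 18
d(q, class-F) = |18−2| + |2−5| = 16 + 3 = 19
Sorted ascending: class-C, class-A, class-D, … — the second-nearest is class-A.

class-A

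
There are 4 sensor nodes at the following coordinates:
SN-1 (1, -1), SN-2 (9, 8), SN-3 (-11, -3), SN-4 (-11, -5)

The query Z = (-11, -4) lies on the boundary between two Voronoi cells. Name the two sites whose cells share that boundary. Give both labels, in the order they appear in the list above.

SN-3 and SN-4

Squared distances from Z to each site:
d²(Z, SN-1) = (-11−1)² + (-4−(-1))² = 144 + 9 = 153
d²(Z, SN-2) = (-11−9)² + (-4−8)² = 400 + 144 = 544
d²(Z, SN-3) = (-11−(-11))² + (-4−(-3))² = 0 + 1 = 1
d²(Z, SN-4) = (-11−(-11))² + (-4−(-5))² = 0 + 1 = 1
Z is equidistant from SN-3 and SN-4 (both at squared distance 1), and every other site is strictly farther — so Z lies on the SN-3–SN-4 Voronoi edge.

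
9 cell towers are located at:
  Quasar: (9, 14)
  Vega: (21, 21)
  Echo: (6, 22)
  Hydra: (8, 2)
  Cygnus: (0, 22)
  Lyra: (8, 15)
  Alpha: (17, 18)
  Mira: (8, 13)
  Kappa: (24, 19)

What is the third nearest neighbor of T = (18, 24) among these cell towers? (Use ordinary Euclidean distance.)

Squared Euclidean distances:
d²(T, Quasar) = (18−9)² + (24−14)² = 81 + 100 = 181
d²(T, Vega) = (18−21)² + (24−21)² = 9 + 9 = 18
d²(T, Echo) = (18−6)² + (24−22)² = 144 + 4 = 148
d²(T, Hydra) = (18−8)² + (24−2)² = 100 + 484 = 584
d²(T, Cygnus) = (18−0)² + (24−22)² = 324 + 4 = 328
d²(T, Lyra) = (18−8)² + (24−15)² = 100 + 81 = 181
d²(T, Alpha) = (18−17)² + (24−18)² = 1 + 36 = 37
d²(T, Mira) = (18−8)² + (24−13)² = 100 + 121 = 221
d²(T, Kappa) = (18−24)² + (24−19)² = 36 + 25 = 61
Sorted ascending: Vega, Alpha, Kappa, Echo, … — the third-nearest is Kappa.

Kappa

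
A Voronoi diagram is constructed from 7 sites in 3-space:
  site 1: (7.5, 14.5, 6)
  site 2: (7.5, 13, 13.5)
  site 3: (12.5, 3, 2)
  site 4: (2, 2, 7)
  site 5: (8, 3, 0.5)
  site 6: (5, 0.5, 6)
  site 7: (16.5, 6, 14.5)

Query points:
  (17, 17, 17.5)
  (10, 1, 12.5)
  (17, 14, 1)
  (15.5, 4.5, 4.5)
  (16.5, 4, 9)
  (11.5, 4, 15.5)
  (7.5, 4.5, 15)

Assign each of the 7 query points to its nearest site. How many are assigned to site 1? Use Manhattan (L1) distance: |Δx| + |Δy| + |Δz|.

(17, 17, 17.5) — d to each: site 1:23.5, site 2:17.5, site 3:34, site 4:40.5, site 5:40, site 6:40, site 7:14.5 → nearest is site 7
(10, 1, 12.5) — d to each: site 1:22.5, site 2:15.5, site 3:15, site 4:14.5, site 5:16, site 6:12, site 7:13.5 → nearest is site 6
(17, 14, 1) — d to each: site 1:15, site 2:23, site 3:16.5, site 4:33, site 5:20.5, site 6:30.5, site 7:22 → nearest is site 1
(15.5, 4.5, 4.5) — d to each: site 1:19.5, site 2:25.5, site 3:7, site 4:18.5, site 5:13, site 6:16, site 7:12.5 → nearest is site 3
(16.5, 4, 9) — d to each: site 1:22.5, site 2:22.5, site 3:12, site 4:18.5, site 5:18, site 6:18, site 7:7.5 → nearest is site 7
(11.5, 4, 15.5) — d to each: site 1:24, site 2:15, site 3:15.5, site 4:20, site 5:19.5, site 6:19.5, site 7:8 → nearest is site 7
(7.5, 4.5, 15) — d to each: site 1:19, site 2:10, site 3:19.5, site 4:16, site 5:16.5, site 6:15.5, site 7:11 → nearest is site 2
1 of the 7 points has site 1 as nearest.

1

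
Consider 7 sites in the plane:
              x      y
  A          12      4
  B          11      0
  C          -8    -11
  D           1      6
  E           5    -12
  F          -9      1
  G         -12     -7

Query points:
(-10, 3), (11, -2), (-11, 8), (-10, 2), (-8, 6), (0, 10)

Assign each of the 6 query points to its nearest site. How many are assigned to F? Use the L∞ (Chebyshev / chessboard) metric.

(-10, 3) — d to each: A:22, B:21, C:14, D:11, E:15, F:2, G:10 → nearest is F
(11, -2) — d to each: A:6, B:2, C:19, D:10, E:10, F:20, G:23 → nearest is B
(-11, 8) — d to each: A:23, B:22, C:19, D:12, E:20, F:7, G:15 → nearest is F
(-10, 2) — d to each: A:22, B:21, C:13, D:11, E:15, F:1, G:9 → nearest is F
(-8, 6) — d to each: A:20, B:19, C:17, D:9, E:18, F:5, G:13 → nearest is F
(0, 10) — d to each: A:12, B:11, C:21, D:4, E:22, F:9, G:17 → nearest is D
4 of the 6 points have F as nearest.

4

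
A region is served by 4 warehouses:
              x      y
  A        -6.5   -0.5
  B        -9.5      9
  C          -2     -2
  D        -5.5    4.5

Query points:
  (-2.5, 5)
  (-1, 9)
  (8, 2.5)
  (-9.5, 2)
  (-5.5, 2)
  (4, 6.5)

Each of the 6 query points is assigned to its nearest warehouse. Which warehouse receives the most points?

D

(-2.5, 5) — d² to each: A:46.25, B:65, C:49.25, D:9.25 → nearest is D
(-1, 9) — d² to each: A:120.5, B:72.25, C:122, D:40.5 → nearest is D
(8, 2.5) — d² to each: A:219.25, B:348.5, C:120.25, D:186.25 → nearest is C
(-9.5, 2) — d² to each: A:15.25, B:49, C:72.25, D:22.25 → nearest is A
(-5.5, 2) — d² to each: A:7.25, B:65, C:28.25, D:6.25 → nearest is D
(4, 6.5) — d² to each: A:159.25, B:188.5, C:108.25, D:94.25 → nearest is D
Tally — A:1, C:1, D:4. D captures the most (4).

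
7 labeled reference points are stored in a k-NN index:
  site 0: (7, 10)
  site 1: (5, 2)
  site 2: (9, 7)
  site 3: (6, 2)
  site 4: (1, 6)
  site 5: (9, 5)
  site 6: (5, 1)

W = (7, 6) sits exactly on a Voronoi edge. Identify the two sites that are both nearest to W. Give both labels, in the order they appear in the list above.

Squared distances from W to each site:
d²(W, site 0) = 0 + 16 = 16
d²(W, site 1) = 4 + 16 = 20
d²(W, site 2) = 4 + 1 = 5
d²(W, site 3) = 1 + 16 = 17
d²(W, site 4) = 36 + 0 = 36
d²(W, site 5) = 4 + 1 = 5
d²(W, site 6) = 4 + 25 = 29
W is equidistant from site 2 and site 5 (both at squared distance 5), and every other site is strictly farther — so W lies on the site 2–site 5 Voronoi edge.

site 2 and site 5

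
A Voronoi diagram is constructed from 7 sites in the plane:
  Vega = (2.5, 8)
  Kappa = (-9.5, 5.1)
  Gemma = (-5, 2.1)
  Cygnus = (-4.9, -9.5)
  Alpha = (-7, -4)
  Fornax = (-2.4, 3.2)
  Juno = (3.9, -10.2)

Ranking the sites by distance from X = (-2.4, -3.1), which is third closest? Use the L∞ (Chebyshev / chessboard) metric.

d(X, Vega) = max(4.9, 11.1) = 11.1
d(X, Kappa) = max(7.1, 8.2) = 8.2
d(X, Gemma) = max(2.6, 5.2) = 5.2
d(X, Cygnus) = max(2.5, 6.4) = 6.4
d(X, Alpha) = max(4.6, 0.9) = 4.6
d(X, Fornax) = max(0, 6.3) = 6.3
d(X, Juno) = max(6.3, 7.1) = 7.1
Sorted ascending: Alpha, Gemma, Fornax, Cygnus, … — the third-nearest is Fornax.

Fornax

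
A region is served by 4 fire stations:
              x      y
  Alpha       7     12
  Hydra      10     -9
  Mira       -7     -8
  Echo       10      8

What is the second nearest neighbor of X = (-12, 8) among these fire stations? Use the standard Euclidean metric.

Squared Euclidean distances:
d²(X, Alpha) = (-12−7)² + (8−12)² = 361 + 16 = 377
d²(X, Hydra) = (-12−10)² + (8−(-9))² = 484 + 289 = 773
d²(X, Mira) = (-12−(-7))² + (8−(-8))² = 25 + 256 = 281
d²(X, Echo) = (-12−10)² + (8−8)² = 484 + 0 = 484
Sorted ascending: Mira, Alpha, Echo, … — the second-nearest is Alpha.

Alpha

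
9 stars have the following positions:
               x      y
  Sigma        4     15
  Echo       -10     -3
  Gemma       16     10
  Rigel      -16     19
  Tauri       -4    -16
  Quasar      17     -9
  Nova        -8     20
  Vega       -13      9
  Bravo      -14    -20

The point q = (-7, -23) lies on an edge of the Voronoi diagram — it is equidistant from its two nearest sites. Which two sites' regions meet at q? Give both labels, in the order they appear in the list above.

Tauri and Bravo

Squared distances from q to each site:
d²(q, Sigma) = 121 + 1444 = 1565
d²(q, Echo) = 9 + 400 = 409
d²(q, Gemma) = 529 + 1089 = 1618
d²(q, Rigel) = 81 + 1764 = 1845
d²(q, Tauri) = 9 + 49 = 58
d²(q, Quasar) = 576 + 196 = 772
d²(q, Nova) = 1 + 1849 = 1850
d²(q, Vega) = 36 + 1024 = 1060
d²(q, Bravo) = 49 + 9 = 58
q is equidistant from Tauri and Bravo (both at squared distance 58), and every other site is strictly farther — so q lies on the Tauri–Bravo Voronoi edge.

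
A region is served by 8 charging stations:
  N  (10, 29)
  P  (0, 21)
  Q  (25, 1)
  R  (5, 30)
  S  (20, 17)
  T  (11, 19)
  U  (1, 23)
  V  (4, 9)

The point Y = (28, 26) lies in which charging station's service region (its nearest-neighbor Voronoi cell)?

S

Since √ is increasing, it suffices to compare squared distances:
|YN|² = (28−10)² + (26−29)² = 324 + 9 = 333
|YP|² = (28−0)² + (26−21)² = 784 + 25 = 809
|YQ|² = (28−25)² + (26−1)² = 9 + 625 = 634
|YR|² = (28−5)² + (26−30)² = 529 + 16 = 545
|YS|² = (28−20)² + (26−17)² = 64 + 81 = 145
|YT|² = (28−11)² + (26−19)² = 289 + 49 = 338
|YU|² = (28−1)² + (26−23)² = 729 + 9 = 738
|YV|² = (28−4)² + (26−9)² = 576 + 289 = 865
S is nearest.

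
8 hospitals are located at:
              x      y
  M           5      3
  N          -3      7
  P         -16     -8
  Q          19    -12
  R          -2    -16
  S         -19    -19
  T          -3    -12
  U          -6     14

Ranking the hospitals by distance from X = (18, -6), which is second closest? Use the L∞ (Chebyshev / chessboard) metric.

d(X,M) = max(13, 9) = 13
d(X,N) = max(21, 13) = 21
d(X,P) = max(34, 2) = 34
d(X,Q) = max(1, 6) = 6
d(X,R) = max(20, 10) = 20
d(X,S) = max(37, 13) = 37
d(X,T) = max(21, 6) = 21
d(X,U) = max(24, 20) = 24
Sorted ascending: Q, M, R, … — the second-nearest is M.

M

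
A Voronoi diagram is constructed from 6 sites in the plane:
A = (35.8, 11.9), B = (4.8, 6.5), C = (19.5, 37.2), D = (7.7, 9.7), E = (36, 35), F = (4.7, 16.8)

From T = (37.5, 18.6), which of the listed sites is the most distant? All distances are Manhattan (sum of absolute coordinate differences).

d(T,A) = |37.5−35.8| + |18.6−11.9| = 1.7 + 6.7 = 8.4
d(T,B) = |37.5−4.8| + |18.6−6.5| = 32.7 + 12.1 = 44.8
d(T,C) = |37.5−19.5| + |18.6−37.2| = 18 + 18.6 = 36.6
d(T,D) = |37.5−7.7| + |18.6−9.7| = 29.8 + 8.9 = 38.7
d(T,E) = |37.5−36| + |18.6−35| = 1.5 + 16.4 = 17.9
d(T,F) = |37.5−4.7| + |18.6−16.8| = 32.8 + 1.8 = 34.6
The largest is to B.

B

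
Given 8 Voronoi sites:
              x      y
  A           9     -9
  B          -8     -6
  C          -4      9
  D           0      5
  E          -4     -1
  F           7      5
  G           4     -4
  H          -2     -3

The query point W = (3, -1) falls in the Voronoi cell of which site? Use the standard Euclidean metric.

Compare squared distances (the ordering matches that of the actual distances):
|WA|² = (3−9)² + (-1−(-9))² = 36 + 64 = 100
|WB|² = (3−(-8))² + (-1−(-6))² = 121 + 25 = 146
|WC|² = (3−(-4))² + (-1−9)² = 49 + 100 = 149
|WD|² = (3−0)² + (-1−5)² = 9 + 36 = 45
|WE|² = (3−(-4))² + (-1−(-1))² = 49 + 0 = 49
|WF|² = (3−7)² + (-1−5)² = 16 + 36 = 52
|WG|² = (3−4)² + (-1−(-4))² = 1 + 9 = 10
|WH|² = (3−(-2))² + (-1−(-3))² = 25 + 4 = 29
G is nearest.

G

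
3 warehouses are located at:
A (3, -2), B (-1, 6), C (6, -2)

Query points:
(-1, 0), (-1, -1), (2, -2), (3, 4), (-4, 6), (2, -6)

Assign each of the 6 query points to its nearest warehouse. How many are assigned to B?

2

(-1, 0) — d² to each: A:20, B:36, C:53 → nearest is A
(-1, -1) — d² to each: A:17, B:49, C:50 → nearest is A
(2, -2) — d² to each: A:1, B:73, C:16 → nearest is A
(3, 4) — d² to each: A:36, B:20, C:45 → nearest is B
(-4, 6) — d² to each: A:113, B:9, C:164 → nearest is B
(2, -6) — d² to each: A:17, B:153, C:32 → nearest is A
2 of the 6 points have B as nearest.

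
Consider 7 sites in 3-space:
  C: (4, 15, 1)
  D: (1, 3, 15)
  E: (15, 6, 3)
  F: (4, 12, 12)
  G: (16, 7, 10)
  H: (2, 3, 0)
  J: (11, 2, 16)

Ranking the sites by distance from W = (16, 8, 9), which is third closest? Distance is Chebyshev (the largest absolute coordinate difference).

d(W,C) = max(12, 7, 8) = 12
d(W,D) = max(15, 5, 6) = 15
d(W,E) = max(1, 2, 6) = 6
d(W,F) = max(12, 4, 3) = 12
d(W,G) = max(0, 1, 1) = 1
d(W,H) = max(14, 5, 9) = 14
d(W,J) = max(5, 6, 7) = 7
Sorted ascending: G, E, J, C, … — the third-nearest is J.

J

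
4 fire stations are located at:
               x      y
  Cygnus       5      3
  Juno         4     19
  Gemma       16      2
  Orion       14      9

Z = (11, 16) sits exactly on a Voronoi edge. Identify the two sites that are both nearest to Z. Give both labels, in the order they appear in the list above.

Juno and Orion

Squared distances from Z to each site:
d²(Z, Cygnus) = (11−5)² + (16−3)² = 36 + 169 = 205
d²(Z, Juno) = (11−4)² + (16−19)² = 49 + 9 = 58
d²(Z, Gemma) = (11−16)² + (16−2)² = 25 + 196 = 221
d²(Z, Orion) = (11−14)² + (16−9)² = 9 + 49 = 58
Z is equidistant from Juno and Orion (both at squared distance 58), and every other site is strictly farther — so Z lies on the Juno–Orion Voronoi edge.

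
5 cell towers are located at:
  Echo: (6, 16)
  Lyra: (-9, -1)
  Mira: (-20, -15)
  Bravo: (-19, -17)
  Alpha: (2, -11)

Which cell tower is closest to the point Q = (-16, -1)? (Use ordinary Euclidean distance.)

Lyra

Compare squared distances (the ordering matches that of the actual distances):
d²(Q, Echo) = (-16−6)² + (-1−16)² = 484 + 289 = 773
d²(Q, Lyra) = (-16−(-9))² + (-1−(-1))² = 49 + 0 = 49
d²(Q, Mira) = (-16−(-20))² + (-1−(-15))² = 16 + 196 = 212
d²(Q, Bravo) = (-16−(-19))² + (-1−(-17))² = 9 + 256 = 265
d²(Q, Alpha) = (-16−2)² + (-1−(-11))² = 324 + 100 = 424
Minimum is at Lyra.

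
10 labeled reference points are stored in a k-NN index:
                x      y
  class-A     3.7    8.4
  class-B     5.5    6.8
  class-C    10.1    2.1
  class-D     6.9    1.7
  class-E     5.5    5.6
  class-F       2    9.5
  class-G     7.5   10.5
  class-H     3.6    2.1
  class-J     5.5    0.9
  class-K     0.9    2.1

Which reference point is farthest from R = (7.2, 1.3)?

class-F

Compare squared distances (the ordering matches that of the actual distances):
d²(R, class-A) = 12.25 + 50.41 = 62.66
d²(R, class-B) = 2.89 + 30.25 = 33.14
d²(R, class-C) = 8.41 + 0.64 = 9.05
d²(R, class-D) = 0.09 + 0.16 = 0.25
d²(R, class-E) = 2.89 + 18.49 = 21.38
d²(R, class-F) = 27.04 + 67.24 = 94.28
d²(R, class-G) = 0.09 + 84.64 = 84.73
d²(R, class-H) = 12.96 + 0.64 = 13.6
d²(R, class-J) = 2.89 + 0.16 = 3.05
d²(R, class-K) = 39.69 + 0.64 = 40.33
The largest is to class-F.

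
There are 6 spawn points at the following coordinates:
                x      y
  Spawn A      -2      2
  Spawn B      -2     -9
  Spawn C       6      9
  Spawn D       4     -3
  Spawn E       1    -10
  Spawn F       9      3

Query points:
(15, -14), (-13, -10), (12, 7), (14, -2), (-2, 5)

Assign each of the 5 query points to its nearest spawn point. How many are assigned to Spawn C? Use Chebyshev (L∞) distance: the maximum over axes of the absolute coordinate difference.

0

(15, -14) — d to each: Spawn A:17, Spawn B:17, Spawn C:23, Spawn D:11, Spawn E:14, Spawn F:17 → nearest is Spawn D
(-13, -10) — d to each: Spawn A:12, Spawn B:11, Spawn C:19, Spawn D:17, Spawn E:14, Spawn F:22 → nearest is Spawn B
(12, 7) — d to each: Spawn A:14, Spawn B:16, Spawn C:6, Spawn D:10, Spawn E:17, Spawn F:4 → nearest is Spawn F
(14, -2) — d to each: Spawn A:16, Spawn B:16, Spawn C:11, Spawn D:10, Spawn E:13, Spawn F:5 → nearest is Spawn F
(-2, 5) — d to each: Spawn A:3, Spawn B:14, Spawn C:8, Spawn D:8, Spawn E:15, Spawn F:11 → nearest is Spawn A
0 of the 5 points have Spawn C as nearest.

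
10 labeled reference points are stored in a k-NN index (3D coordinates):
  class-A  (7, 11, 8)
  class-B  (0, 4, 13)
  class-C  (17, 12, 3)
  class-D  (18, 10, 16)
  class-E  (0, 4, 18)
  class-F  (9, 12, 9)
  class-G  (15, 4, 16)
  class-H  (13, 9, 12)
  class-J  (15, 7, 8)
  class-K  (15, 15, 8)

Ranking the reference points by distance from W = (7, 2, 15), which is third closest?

class-G

Compare squared distances (the ordering matches that of the actual distances):
d²(W, class-A) = 0 + 81 + 49 = 130
d²(W, class-B) = 49 + 4 + 4 = 57
d²(W, class-C) = 100 + 100 + 144 = 344
d²(W, class-D) = 121 + 64 + 1 = 186
d²(W, class-E) = 49 + 4 + 9 = 62
d²(W, class-F) = 4 + 100 + 36 = 140
d²(W, class-G) = 64 + 4 + 1 = 69
d²(W, class-H) = 36 + 49 + 9 = 94
d²(W, class-J) = 64 + 25 + 49 = 138
d²(W, class-K) = 64 + 169 + 49 = 282
Sorted ascending: class-B, class-E, class-G, class-H, … — the third-nearest is class-G.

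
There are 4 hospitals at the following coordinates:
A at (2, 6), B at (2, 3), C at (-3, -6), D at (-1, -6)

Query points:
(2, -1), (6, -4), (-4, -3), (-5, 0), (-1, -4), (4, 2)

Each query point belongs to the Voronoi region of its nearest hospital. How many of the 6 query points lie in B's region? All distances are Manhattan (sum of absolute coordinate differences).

2

(2, -1) — d to each: A:7, B:4, C:10, D:8 → nearest is B
(6, -4) — d to each: A:14, B:11, C:11, D:9 → nearest is D
(-4, -3) — d to each: A:15, B:12, C:4, D:6 → nearest is C
(-5, 0) — d to each: A:13, B:10, C:8, D:10 → nearest is C
(-1, -4) — d to each: A:13, B:10, C:4, D:2 → nearest is D
(4, 2) — d to each: A:6, B:3, C:15, D:13 → nearest is B
2 of the 6 points have B as nearest.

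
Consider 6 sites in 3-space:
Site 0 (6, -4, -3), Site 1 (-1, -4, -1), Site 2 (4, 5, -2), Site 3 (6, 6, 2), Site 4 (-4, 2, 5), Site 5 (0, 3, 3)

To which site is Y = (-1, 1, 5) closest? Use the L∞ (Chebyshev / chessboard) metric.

Site 5

d(Y, Site 0) = max(7, 5, 8) = 8
d(Y, Site 1) = max(0, 5, 6) = 6
d(Y, Site 2) = max(5, 4, 7) = 7
d(Y, Site 3) = max(7, 5, 3) = 7
d(Y, Site 4) = max(3, 1, 0) = 3
d(Y, Site 5) = max(1, 2, 2) = 2
Minimum is at Site 5.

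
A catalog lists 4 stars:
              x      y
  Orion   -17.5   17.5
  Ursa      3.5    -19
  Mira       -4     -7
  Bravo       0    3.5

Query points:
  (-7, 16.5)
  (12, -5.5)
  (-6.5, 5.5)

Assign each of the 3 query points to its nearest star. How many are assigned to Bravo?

2

(-7, 16.5) — d² to each: Orion:111.25, Ursa:1370.5, Mira:561.25, Bravo:218 → nearest is Orion
(12, -5.5) — d² to each: Orion:1399.25, Ursa:254.5, Mira:258.25, Bravo:225 → nearest is Bravo
(-6.5, 5.5) — d² to each: Orion:265, Ursa:700.25, Mira:162.5, Bravo:46.25 → nearest is Bravo
2 of the 3 points have Bravo as nearest.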